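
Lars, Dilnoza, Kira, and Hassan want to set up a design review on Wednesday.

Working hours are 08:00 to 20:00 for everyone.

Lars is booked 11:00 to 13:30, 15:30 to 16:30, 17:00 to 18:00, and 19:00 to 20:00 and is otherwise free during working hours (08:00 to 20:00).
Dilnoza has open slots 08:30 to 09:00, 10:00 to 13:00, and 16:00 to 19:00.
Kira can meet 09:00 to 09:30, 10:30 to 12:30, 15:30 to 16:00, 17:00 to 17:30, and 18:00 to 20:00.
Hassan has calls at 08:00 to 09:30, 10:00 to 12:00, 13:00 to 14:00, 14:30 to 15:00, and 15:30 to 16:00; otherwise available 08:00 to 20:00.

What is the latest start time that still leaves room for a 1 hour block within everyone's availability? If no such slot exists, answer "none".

Lars free within 08:00–20:00: 08:00–11:00, 13:30–15:30, 16:30–17:00, 18:00–19:00.
Hassan free within 08:00–20:00: 09:30–10:00, 12:00–13:00, 14:00–14:30, 15:00–15:30, 16:00–20:00.
Lars ∩ Dilnoza: 08:30–09:00, 10:00–11:00, 16:30–17:00, 18:00–19:00.
Lars ∩ Dilnoza ∩ Kira: 10:30–11:00, 18:00–19:00.
Lars ∩ Dilnoza ∩ Kira ∩ Hassan: 18:00–19:00.
Windows ≥ 60 min: 18:00–19:00.
Latest start in the last window 18:00–19:00 is 19:00 − 60 min = 18:00.

18:00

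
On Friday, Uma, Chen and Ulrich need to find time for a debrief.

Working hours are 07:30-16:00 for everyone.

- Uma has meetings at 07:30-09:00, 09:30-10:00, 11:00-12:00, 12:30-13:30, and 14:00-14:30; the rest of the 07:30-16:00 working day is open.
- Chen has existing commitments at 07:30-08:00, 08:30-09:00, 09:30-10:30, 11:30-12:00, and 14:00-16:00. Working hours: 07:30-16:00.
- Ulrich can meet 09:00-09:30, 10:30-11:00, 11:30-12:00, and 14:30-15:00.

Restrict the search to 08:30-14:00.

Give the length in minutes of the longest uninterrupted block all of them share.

Uma free within 07:30–16:00: 09:00–09:30, 10:00–11:00, 12:00–12:30, 13:30–14:00, 14:30–16:00.
Chen free within 07:30–16:00: 08:00–08:30, 09:00–09:30, 10:30–11:30, 12:00–14:00.
Uma ∩ Chen: 09:00–09:30, 10:30–11:00, 12:00–12:30, 13:30–14:00.
Uma ∩ Chen ∩ Ulrich: 09:00–09:30, 10:30–11:00.
Restricted to 08:30–14:00: 09:00–09:30, 10:30–11:00.
Common window lengths: 30, 30 min; longest is 30.

30 minutes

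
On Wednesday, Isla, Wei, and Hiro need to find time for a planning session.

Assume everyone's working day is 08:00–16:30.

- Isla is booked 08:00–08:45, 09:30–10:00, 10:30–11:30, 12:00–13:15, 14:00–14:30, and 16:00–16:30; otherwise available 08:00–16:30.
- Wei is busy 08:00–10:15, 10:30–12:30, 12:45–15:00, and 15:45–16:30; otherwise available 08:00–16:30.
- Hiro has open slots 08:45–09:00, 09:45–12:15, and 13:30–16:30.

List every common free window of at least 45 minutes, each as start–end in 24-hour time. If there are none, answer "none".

15:00–15:45

Isla free within 08:00–16:30: 08:45–09:30, 10:00–10:30, 11:30–12:00, 13:15–14:00, 14:30–16:00.
Wei free within 08:00–16:30: 10:15–10:30, 12:30–12:45, 15:00–15:45.
Isla ∩ Wei: 10:15–10:30, 15:00–15:45.
Isla ∩ Wei ∩ Hiro: 10:15–10:30, 15:00–15:45.
Windows ≥ 45 min: 15:00–15:45.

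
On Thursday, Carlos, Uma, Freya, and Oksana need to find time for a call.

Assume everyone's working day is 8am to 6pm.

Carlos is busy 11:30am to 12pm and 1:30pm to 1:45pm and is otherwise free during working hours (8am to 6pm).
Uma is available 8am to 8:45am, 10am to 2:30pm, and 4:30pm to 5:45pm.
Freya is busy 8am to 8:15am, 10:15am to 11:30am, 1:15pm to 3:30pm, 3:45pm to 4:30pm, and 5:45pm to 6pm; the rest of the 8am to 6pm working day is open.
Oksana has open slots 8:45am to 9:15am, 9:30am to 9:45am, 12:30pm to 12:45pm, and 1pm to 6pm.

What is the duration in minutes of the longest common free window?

75 minutes

Carlos free within 08:00–18:00: 08:00–11:30, 12:00–13:30, 13:45–18:00.
Freya free within 08:00–18:00: 08:15–10:15, 11:30–13:15, 15:30–15:45, 16:30–17:45.
Carlos ∩ Uma: 08:00–08:45, 10:00–11:30, 12:00–13:30, 13:45–14:30, 16:30–17:45.
Carlos ∩ Uma ∩ Freya: 08:15–08:45, 10:00–10:15, 12:00–13:15, 16:30–17:45.
Carlos ∩ Uma ∩ Freya ∩ Oksana: 12:30–12:45, 13:00–13:15, 16:30–17:45.
Common window lengths: 15, 15, 75 min; longest is 75.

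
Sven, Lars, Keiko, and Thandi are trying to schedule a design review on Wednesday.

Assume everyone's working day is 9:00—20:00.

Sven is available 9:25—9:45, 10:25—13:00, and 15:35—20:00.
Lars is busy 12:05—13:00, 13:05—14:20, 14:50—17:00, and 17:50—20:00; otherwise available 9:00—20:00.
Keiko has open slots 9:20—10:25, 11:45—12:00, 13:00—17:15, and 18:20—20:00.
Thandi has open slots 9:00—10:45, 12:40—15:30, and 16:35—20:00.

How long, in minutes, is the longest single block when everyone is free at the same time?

Lars free within 09:00–20:00: 09:00–12:05, 13:00–13:05, 14:20–14:50, 17:00–17:50.
Sven ∩ Lars: 09:25–09:45, 10:25–12:05, 17:00–17:50.
Sven ∩ Lars ∩ Keiko: 09:25–09:45, 11:45–12:00, 17:00–17:15.
Sven ∩ Lars ∩ Keiko ∩ Thandi: 09:25–09:45, 17:00–17:15.
Common window lengths: 20, 15 min; longest is 20.

20 minutes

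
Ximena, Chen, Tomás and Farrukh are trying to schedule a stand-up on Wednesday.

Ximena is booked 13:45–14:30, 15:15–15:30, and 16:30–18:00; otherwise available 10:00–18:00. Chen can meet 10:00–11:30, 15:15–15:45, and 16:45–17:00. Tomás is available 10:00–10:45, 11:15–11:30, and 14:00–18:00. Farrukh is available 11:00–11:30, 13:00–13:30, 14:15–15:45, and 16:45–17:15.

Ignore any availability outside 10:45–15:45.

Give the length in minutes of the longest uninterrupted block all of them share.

Ximena free within 10:00–18:00: 10:00–13:45, 14:30–15:15, 15:30–16:30.
Ximena ∩ Chen: 10:00–11:30, 15:30–15:45.
Ximena ∩ Chen ∩ Tomás: 10:00–10:45, 11:15–11:30, 15:30–15:45.
Ximena ∩ Chen ∩ Tomás ∩ Farrukh: 11:15–11:30, 15:30–15:45.
Restricted to 10:45–15:45: 11:15–11:30, 15:30–15:45.
Common window lengths: 15, 15 min; longest is 15.

15 minutes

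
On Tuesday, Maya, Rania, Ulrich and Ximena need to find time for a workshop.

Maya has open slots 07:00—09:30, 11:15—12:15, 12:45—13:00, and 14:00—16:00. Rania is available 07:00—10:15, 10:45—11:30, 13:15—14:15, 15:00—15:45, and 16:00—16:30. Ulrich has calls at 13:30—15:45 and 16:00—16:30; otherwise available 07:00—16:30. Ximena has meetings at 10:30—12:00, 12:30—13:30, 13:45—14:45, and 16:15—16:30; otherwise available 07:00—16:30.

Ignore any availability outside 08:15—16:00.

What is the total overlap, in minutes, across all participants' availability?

Ulrich free within 07:00–16:30: 07:00–13:30, 15:45–16:00.
Ximena free within 07:00–16:30: 07:00–10:30, 12:00–12:30, 13:30–13:45, 14:45–16:15.
Maya ∩ Rania: 07:00–09:30, 11:15–11:30, 14:00–14:15, 15:00–15:45.
Maya ∩ Rania ∩ Ulrich: 07:00–09:30, 11:15–11:30.
Maya ∩ Rania ∩ Ulrich ∩ Ximena: 07:00–09:30.
Restricted to 08:15–16:00: 08:15–09:30.
Total common minutes: 75.

75 minutes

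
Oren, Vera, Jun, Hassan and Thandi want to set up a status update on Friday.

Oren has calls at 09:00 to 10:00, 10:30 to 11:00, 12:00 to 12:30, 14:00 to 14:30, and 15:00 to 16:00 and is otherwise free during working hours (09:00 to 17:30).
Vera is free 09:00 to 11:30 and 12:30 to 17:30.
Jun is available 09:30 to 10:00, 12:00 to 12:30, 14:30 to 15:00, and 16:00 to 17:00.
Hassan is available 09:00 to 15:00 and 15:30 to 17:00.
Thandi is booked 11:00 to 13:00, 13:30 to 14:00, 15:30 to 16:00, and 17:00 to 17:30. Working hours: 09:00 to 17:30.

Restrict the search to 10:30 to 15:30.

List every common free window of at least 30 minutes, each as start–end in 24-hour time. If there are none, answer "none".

Oren free within 09:00–17:30: 10:00–10:30, 11:00–12:00, 12:30–14:00, 14:30–15:00, 16:00–17:30.
Thandi free within 09:00–17:30: 09:00–11:00, 13:00–13:30, 14:00–15:30, 16:00–17:00.
Oren ∩ Vera: 10:00–10:30, 11:00–11:30, 12:30–14:00, 14:30–15:00, 16:00–17:30.
Oren ∩ Vera ∩ Jun: 14:30–15:00, 16:00–17:00.
Oren ∩ Vera ∩ Jun ∩ Hassan: 14:30–15:00, 16:00–17:00.
Oren ∩ Vera ∩ Jun ∩ Hassan ∩ Thandi: 14:30–15:00, 16:00–17:00.
Restricted to 10:30–15:30: 14:30–15:00.
Windows ≥ 30 min: 14:30–15:00.

14:30–15:00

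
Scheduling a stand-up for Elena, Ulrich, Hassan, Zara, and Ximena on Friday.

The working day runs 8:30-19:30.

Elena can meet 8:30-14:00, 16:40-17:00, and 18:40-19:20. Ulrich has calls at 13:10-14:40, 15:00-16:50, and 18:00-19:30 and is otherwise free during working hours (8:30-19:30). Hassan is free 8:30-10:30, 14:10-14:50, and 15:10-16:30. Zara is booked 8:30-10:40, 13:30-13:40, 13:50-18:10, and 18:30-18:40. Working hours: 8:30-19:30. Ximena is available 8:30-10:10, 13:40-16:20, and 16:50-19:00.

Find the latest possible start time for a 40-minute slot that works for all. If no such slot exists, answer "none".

none

Ulrich free within 08:30–19:30: 08:30–13:10, 14:40–15:00, 16:50–18:00.
Zara free within 08:30–19:30: 10:40–13:30, 13:40–13:50, 18:10–18:30, 18:40–19:30.
Elena ∩ Ulrich: 08:30–13:10, 16:50–17:00.
Elena ∩ Ulrich ∩ Hassan: 08:30–10:30.
Elena ∩ Ulrich ∩ Hassan ∩ Zara: (none).
Elena ∩ Ulrich ∩ Hassan ∩ Zara ∩ Ximena: (none).
Windows ≥ 40 min: (none).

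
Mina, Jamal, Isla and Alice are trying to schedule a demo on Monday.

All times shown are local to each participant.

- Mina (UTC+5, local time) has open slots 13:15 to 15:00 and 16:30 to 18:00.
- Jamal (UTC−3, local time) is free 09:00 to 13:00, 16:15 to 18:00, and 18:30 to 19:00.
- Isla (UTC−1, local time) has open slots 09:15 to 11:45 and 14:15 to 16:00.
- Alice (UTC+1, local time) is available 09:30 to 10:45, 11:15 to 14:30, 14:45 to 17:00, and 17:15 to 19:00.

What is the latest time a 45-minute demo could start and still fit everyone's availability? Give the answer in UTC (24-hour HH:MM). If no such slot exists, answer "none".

Mina → UTC: 08:15–10:00, 11:30–13:00.
Jamal → UTC: 12:00–16:00, 19:15–21:00, 21:30–22:00.
Isla → UTC: 10:15–12:45, 15:15–17:00.
Alice → UTC: 08:30–09:45, 10:15–13:30, 13:45–16:00, 16:15–18:00.
Mina ∩ Jamal: 12:00–13:00.
Mina ∩ Jamal ∩ Isla: 12:00–12:45.
Mina ∩ Jamal ∩ Isla ∩ Alice: 12:00–12:45.
Windows ≥ 45 min: 12:00–12:45.
Latest start in the last window 12:00–12:45 is 12:45 − 45 min = 12:00.

12:00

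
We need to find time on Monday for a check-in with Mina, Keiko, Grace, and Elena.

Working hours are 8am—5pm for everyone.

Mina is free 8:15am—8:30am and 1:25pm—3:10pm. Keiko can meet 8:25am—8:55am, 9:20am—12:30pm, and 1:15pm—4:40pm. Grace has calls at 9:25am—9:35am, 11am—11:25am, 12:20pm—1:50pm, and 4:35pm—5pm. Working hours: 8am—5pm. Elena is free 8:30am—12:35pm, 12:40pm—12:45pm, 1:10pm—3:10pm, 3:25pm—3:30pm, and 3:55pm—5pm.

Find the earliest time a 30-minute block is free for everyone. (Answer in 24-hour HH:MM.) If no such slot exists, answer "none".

13:50

Grace free within 08:00–17:00: 08:00–09:25, 09:35–11:00, 11:25–12:20, 13:50–16:35.
Mina ∩ Keiko: 08:25–08:30, 13:25–15:10.
Mina ∩ Keiko ∩ Grace: 08:25–08:30, 13:50–15:10.
Mina ∩ Keiko ∩ Grace ∩ Elena: 13:50–15:10.
Windows ≥ 30 min: 13:50–15:10.
Earliest such window starts at 13:50.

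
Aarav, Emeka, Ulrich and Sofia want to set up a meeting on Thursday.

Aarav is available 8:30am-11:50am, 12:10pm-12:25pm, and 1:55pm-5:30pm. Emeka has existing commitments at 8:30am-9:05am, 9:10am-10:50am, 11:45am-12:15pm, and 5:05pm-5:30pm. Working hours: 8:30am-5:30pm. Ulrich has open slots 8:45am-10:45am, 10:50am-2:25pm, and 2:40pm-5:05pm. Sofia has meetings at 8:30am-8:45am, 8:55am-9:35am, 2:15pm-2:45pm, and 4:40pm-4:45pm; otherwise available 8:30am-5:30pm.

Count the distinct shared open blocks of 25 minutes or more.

Emeka free within 08:30–17:30: 09:05–09:10, 10:50–11:45, 12:15–17:05.
Sofia free within 08:30–17:30: 08:45–08:55, 09:35–14:15, 14:45–16:40, 16:45–17:30.
Aarav ∩ Emeka: 09:05–09:10, 10:50–11:45, 12:15–12:25, 13:55–17:05.
Aarav ∩ Emeka ∩ Ulrich: 09:05–09:10, 10:50–11:45, 12:15–12:25, 13:55–14:25, 14:40–17:05.
Aarav ∩ Emeka ∩ Ulrich ∩ Sofia: 10:50–11:45, 12:15–12:25, 13:55–14:15, 14:45–16:40, 16:45–17:05.
Windows ≥ 25 min: 10:50–11:45, 14:45–16:40.
That's 2 windows.

2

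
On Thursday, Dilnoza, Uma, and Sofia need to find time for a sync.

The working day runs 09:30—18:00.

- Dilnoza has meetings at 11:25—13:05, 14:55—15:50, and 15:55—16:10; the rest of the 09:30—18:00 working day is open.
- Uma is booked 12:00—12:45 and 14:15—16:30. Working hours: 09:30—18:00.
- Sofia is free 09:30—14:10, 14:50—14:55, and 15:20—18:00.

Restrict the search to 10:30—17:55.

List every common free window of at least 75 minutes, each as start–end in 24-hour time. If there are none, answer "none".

16:30–17:55

Dilnoza free within 09:30–18:00: 09:30–11:25, 13:05–14:55, 15:50–15:55, 16:10–18:00.
Uma free within 09:30–18:00: 09:30–12:00, 12:45–14:15, 16:30–18:00.
Dilnoza ∩ Uma: 09:30–11:25, 13:05–14:15, 16:30–18:00.
Dilnoza ∩ Uma ∩ Sofia: 09:30–11:25, 13:05–14:10, 16:30–18:00.
Restricted to 10:30–17:55: 10:30–11:25, 13:05–14:10, 16:30–17:55.
Windows ≥ 75 min: 16:30–17:55.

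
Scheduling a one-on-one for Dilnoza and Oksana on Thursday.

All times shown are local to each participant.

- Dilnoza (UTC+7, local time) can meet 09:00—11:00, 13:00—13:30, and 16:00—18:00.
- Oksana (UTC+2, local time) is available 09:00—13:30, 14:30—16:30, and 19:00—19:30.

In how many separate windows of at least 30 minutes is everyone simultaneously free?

Dilnoza → UTC: 02:00–04:00, 06:00–06:30, 09:00–11:00.
Oksana → UTC: 07:00–11:30, 12:30–14:30, 17:00–17:30.
Dilnoza ∩ Oksana: 09:00–11:00.
Windows ≥ 30 min: 09:00–11:00.
That's 1 window.

1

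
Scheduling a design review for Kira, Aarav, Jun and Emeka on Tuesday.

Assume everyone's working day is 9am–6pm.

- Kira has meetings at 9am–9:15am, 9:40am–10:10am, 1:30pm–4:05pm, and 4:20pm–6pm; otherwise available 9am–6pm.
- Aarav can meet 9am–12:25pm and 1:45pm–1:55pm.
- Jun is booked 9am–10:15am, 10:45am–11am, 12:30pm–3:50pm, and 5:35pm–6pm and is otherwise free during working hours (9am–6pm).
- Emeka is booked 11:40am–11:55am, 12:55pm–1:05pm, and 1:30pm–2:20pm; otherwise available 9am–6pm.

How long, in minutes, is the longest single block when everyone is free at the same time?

40 minutes

Kira free within 09:00–18:00: 09:15–09:40, 10:10–13:30, 16:05–16:20.
Jun free within 09:00–18:00: 10:15–10:45, 11:00–12:30, 15:50–17:35.
Emeka free within 09:00–18:00: 09:00–11:40, 11:55–12:55, 13:05–13:30, 14:20–18:00.
Kira ∩ Aarav: 09:15–09:40, 10:10–12:25.
Kira ∩ Aarav ∩ Jun: 10:15–10:45, 11:00–12:25.
Kira ∩ Aarav ∩ Jun ∩ Emeka: 10:15–10:45, 11:00–11:40, 11:55–12:25.
Common window lengths: 30, 40, 30 min; longest is 40.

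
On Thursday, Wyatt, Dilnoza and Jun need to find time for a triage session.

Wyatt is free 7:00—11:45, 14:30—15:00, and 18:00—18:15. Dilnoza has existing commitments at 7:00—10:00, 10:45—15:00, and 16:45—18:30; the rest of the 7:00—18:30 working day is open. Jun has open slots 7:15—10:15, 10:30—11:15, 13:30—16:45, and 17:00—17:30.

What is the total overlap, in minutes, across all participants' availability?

30 minutes

Dilnoza free within 07:00–18:30: 10:00–10:45, 15:00–16:45.
Wyatt ∩ Dilnoza: 10:00–10:45.
Wyatt ∩ Dilnoza ∩ Jun: 10:00–10:15, 10:30–10:45.
Total common minutes: 15 + 15 = 30.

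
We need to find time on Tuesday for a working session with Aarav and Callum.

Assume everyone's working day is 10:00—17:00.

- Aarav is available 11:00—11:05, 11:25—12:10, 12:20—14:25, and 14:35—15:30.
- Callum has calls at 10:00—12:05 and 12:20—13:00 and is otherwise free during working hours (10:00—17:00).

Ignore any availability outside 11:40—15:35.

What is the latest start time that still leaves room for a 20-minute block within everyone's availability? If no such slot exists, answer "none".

Callum free within 10:00–17:00: 12:05–12:20, 13:00–17:00.
Aarav ∩ Callum: 12:05–12:10, 13:00–14:25, 14:35–15:30.
Restricted to 11:40–15:35: 12:05–12:10, 13:00–14:25, 14:35–15:30.
Windows ≥ 20 min: 13:00–14:25, 14:35–15:30.
Latest start in the last window 14:35–15:30 is 15:30 − 20 min = 15:10.

15:10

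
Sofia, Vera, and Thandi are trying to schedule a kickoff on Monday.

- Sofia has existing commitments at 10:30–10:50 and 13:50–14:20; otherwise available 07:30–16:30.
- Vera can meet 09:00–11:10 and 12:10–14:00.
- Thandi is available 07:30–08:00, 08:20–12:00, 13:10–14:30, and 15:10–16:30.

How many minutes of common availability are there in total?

150 minutes

Sofia free within 07:30–16:30: 07:30–10:30, 10:50–13:50, 14:20–16:30.
Sofia ∩ Vera: 09:00–10:30, 10:50–11:10, 12:10–13:50.
Sofia ∩ Vera ∩ Thandi: 09:00–10:30, 10:50–11:10, 13:10–13:50.
Total common minutes: 90 + 20 + 40 = 150.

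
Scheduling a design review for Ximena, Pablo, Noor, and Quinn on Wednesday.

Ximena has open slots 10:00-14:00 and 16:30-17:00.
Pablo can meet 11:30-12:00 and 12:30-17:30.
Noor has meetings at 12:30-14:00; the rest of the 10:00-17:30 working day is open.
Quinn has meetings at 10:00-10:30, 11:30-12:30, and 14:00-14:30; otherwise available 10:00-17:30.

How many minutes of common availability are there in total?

Noor free within 10:00–17:30: 10:00–12:30, 14:00–17:30.
Quinn free within 10:00–17:30: 10:30–11:30, 12:30–14:00, 14:30–17:30.
Ximena ∩ Pablo: 11:30–12:00, 12:30–14:00, 16:30–17:00.
Ximena ∩ Pablo ∩ Noor: 11:30–12:00, 16:30–17:00.
Ximena ∩ Pablo ∩ Noor ∩ Quinn: 16:30–17:00.
Total common minutes: 30.

30 minutes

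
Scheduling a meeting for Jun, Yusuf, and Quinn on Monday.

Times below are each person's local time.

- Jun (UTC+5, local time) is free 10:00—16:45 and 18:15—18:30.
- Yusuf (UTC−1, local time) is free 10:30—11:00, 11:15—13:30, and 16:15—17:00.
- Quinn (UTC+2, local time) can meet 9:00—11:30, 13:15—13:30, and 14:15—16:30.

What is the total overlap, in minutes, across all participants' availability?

15 minutes

Jun → UTC: 05:00–11:45, 13:15–13:30.
Yusuf → UTC: 11:30–12:00, 12:15–14:30, 17:15–18:00.
Quinn → UTC: 07:00–09:30, 11:15–11:30, 12:15–14:30.
Jun ∩ Yusuf: 11:30–11:45, 13:15–13:30.
Jun ∩ Yusuf ∩ Quinn: 13:15–13:30.
Total common minutes: 15.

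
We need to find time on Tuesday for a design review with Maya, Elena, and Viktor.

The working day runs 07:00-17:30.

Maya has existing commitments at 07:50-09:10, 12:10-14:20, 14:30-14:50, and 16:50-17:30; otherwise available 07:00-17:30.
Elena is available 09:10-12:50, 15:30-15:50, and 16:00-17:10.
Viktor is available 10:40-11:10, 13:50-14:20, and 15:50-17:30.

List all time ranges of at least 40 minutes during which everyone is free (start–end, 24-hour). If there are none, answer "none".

16:00–16:50

Maya free within 07:00–17:30: 07:00–07:50, 09:10–12:10, 14:20–14:30, 14:50–16:50.
Maya ∩ Elena: 09:10–12:10, 15:30–15:50, 16:00–16:50.
Maya ∩ Elena ∩ Viktor: 10:40–11:10, 16:00–16:50.
Windows ≥ 40 min: 16:00–16:50.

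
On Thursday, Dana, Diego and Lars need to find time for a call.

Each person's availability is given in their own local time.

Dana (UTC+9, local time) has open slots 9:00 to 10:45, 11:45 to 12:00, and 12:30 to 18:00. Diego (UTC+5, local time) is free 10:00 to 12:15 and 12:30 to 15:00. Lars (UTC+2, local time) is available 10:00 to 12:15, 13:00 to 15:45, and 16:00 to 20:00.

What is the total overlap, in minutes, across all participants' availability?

60 minutes

Dana → UTC: 00:00–01:45, 02:45–03:00, 03:30–09:00.
Diego → UTC: 05:00–07:15, 07:30–10:00.
Lars → UTC: 08:00–10:15, 11:00–13:45, 14:00–18:00.
Dana ∩ Diego: 05:00–07:15, 07:30–09:00.
Dana ∩ Diego ∩ Lars: 08:00–09:00.
Total common minutes: 60.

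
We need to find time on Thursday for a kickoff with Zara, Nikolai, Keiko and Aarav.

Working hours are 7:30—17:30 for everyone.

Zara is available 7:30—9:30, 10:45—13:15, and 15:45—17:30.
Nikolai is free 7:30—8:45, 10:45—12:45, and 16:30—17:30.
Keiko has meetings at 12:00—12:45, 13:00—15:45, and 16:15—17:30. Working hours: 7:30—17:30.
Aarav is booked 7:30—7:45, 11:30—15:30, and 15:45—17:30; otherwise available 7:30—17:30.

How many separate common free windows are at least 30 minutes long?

Keiko free within 07:30–17:30: 07:30–12:00, 12:45–13:00, 15:45–16:15.
Aarav free within 07:30–17:30: 07:45–11:30, 15:30–15:45.
Zara ∩ Nikolai: 07:30–08:45, 10:45–12:45, 16:30–17:30.
Zara ∩ Nikolai ∩ Keiko: 07:30–08:45, 10:45–12:00.
Zara ∩ Nikolai ∩ Keiko ∩ Aarav: 07:45–08:45, 10:45–11:30.
Windows ≥ 30 min: 07:45–08:45, 10:45–11:30.
That's 2 windows.

2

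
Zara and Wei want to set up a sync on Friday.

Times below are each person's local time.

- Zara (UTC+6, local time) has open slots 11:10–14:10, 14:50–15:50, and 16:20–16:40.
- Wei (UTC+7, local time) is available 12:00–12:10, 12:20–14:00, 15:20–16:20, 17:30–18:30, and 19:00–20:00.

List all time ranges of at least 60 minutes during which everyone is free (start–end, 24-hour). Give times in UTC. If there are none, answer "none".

05:20–07:00

Zara → UTC: 05:10–08:10, 08:50–09:50, 10:20–10:40.
Wei → UTC: 05:00–05:10, 05:20–07:00, 08:20–09:20, 10:30–11:30, 12:00–13:00.
Zara ∩ Wei: 05:20–07:00, 08:50–09:20, 10:30–10:40.
Windows ≥ 60 min: 05:20–07:00.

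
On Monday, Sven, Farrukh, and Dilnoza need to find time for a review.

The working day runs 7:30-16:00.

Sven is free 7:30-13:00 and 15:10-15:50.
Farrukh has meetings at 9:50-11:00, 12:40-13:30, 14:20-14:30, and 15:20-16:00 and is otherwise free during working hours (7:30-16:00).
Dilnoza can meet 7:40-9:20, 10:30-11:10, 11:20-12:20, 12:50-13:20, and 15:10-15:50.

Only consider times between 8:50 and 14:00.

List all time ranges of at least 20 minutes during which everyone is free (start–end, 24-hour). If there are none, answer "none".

08:50–09:20, 11:20–12:20

Farrukh free within 07:30–16:00: 07:30–09:50, 11:00–12:40, 13:30–14:20, 14:30–15:20.
Sven ∩ Farrukh: 07:30–09:50, 11:00–12:40, 15:10–15:20.
Sven ∩ Farrukh ∩ Dilnoza: 07:40–09:20, 11:00–11:10, 11:20–12:20, 15:10–15:20.
Restricted to 08:50–14:00: 08:50–09:20, 11:00–11:10, 11:20–12:20.
Windows ≥ 20 min: 08:50–09:20, 11:20–12:20.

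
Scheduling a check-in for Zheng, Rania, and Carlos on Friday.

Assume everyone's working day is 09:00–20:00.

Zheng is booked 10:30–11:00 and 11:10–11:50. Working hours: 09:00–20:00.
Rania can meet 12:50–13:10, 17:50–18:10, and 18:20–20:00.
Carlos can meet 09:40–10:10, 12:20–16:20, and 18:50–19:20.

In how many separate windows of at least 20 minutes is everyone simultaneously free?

Zheng free within 09:00–20:00: 09:00–10:30, 11:00–11:10, 11:50–20:00.
Zheng ∩ Rania: 12:50–13:10, 17:50–18:10, 18:20–20:00.
Zheng ∩ Rania ∩ Carlos: 12:50–13:10, 18:50–19:20.
Windows ≥ 20 min: 12:50–13:10, 18:50–19:20.
That's 2 windows.

2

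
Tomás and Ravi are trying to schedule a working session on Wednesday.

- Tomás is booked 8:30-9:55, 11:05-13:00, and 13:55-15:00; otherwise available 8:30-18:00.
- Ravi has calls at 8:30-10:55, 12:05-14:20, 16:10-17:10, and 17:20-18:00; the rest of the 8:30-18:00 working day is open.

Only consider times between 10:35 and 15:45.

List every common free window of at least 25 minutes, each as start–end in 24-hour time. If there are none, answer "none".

Tomás free within 08:30–18:00: 09:55–11:05, 13:00–13:55, 15:00–18:00.
Ravi free within 08:30–18:00: 10:55–12:05, 14:20–16:10, 17:10–17:20.
Tomás ∩ Ravi: 10:55–11:05, 15:00–16:10, 17:10–17:20.
Restricted to 10:35–15:45: 10:55–11:05, 15:00–15:45.
Windows ≥ 25 min: 15:00–15:45.

15:00–15:45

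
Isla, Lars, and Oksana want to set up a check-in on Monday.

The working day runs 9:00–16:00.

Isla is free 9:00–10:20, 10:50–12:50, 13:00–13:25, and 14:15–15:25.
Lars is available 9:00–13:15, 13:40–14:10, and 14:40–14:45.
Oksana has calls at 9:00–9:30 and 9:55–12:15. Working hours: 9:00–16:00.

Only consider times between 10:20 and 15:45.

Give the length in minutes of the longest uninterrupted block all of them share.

35 minutes

Oksana free within 09:00–16:00: 09:30–09:55, 12:15–16:00.
Isla ∩ Lars: 09:00–10:20, 10:50–12:50, 13:00–13:15, 14:40–14:45.
Isla ∩ Lars ∩ Oksana: 09:30–09:55, 12:15–12:50, 13:00–13:15, 14:40–14:45.
Restricted to 10:20–15:45: 12:15–12:50, 13:00–13:15, 14:40–14:45.
Common window lengths: 35, 15, 5 min; longest is 35.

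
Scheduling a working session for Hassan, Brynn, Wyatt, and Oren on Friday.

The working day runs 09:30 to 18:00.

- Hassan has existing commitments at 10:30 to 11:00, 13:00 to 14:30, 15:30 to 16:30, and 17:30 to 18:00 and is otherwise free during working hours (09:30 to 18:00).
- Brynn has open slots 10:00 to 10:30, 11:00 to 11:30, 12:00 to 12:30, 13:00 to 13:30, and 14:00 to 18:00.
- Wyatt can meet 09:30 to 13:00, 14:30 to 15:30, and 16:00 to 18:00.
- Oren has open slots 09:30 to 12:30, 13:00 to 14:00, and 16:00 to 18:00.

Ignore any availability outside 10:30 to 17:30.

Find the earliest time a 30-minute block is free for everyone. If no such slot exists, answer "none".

11:00

Hassan free within 09:30–18:00: 09:30–10:30, 11:00–13:00, 14:30–15:30, 16:30–17:30.
Hassan ∩ Brynn: 10:00–10:30, 11:00–11:30, 12:00–12:30, 14:30–15:30, 16:30–17:30.
Hassan ∩ Brynn ∩ Wyatt: 10:00–10:30, 11:00–11:30, 12:00–12:30, 14:30–15:30, 16:30–17:30.
Hassan ∩ Brynn ∩ Wyatt ∩ Oren: 10:00–10:30, 11:00–11:30, 12:00–12:30, 16:30–17:30.
Restricted to 10:30–17:30: 11:00–11:30, 12:00–12:30, 16:30–17:30.
Windows ≥ 30 min: 11:00–11:30, 12:00–12:30, 16:30–17:30.
Earliest such window starts at 11:00.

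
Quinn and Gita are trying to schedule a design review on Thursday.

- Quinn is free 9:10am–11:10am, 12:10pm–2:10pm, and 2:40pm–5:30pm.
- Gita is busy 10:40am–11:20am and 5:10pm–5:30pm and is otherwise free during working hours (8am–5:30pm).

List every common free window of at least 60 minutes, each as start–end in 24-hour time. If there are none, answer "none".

Gita free within 08:00–17:30: 08:00–10:40, 11:20–17:10.
Quinn ∩ Gita: 09:10–10:40, 12:10–14:10, 14:40–17:10.
Windows ≥ 60 min: 09:10–10:40, 12:10–14:10, 14:40–17:10.

09:10–10:40, 12:10–14:10, 14:40–17:10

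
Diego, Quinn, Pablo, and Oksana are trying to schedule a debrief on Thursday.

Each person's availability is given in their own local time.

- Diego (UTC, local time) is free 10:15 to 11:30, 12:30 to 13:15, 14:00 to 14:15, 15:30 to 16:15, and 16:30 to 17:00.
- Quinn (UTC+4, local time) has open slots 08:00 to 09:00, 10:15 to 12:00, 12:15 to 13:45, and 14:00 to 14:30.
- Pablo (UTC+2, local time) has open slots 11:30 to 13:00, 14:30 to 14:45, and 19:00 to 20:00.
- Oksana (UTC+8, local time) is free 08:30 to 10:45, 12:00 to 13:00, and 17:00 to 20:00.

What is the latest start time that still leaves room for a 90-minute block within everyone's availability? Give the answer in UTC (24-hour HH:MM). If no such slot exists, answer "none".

Diego → UTC: 10:15–11:30, 12:30–13:15, 14:00–14:15, 15:30–16:15, 16:30–17:00.
Quinn → UTC: 04:00–05:00, 06:15–08:00, 08:15–09:45, 10:00–10:30.
Pablo → UTC: 09:30–11:00, 12:30–12:45, 17:00–18:00.
Oksana → UTC: 00:30–02:45, 04:00–05:00, 09:00–12:00.
Diego ∩ Quinn: 10:15–10:30.
Diego ∩ Quinn ∩ Pablo: 10:15–10:30.
Diego ∩ Quinn ∩ Pablo ∩ Oksana: 10:15–10:30.
Windows ≥ 90 min: (none).

none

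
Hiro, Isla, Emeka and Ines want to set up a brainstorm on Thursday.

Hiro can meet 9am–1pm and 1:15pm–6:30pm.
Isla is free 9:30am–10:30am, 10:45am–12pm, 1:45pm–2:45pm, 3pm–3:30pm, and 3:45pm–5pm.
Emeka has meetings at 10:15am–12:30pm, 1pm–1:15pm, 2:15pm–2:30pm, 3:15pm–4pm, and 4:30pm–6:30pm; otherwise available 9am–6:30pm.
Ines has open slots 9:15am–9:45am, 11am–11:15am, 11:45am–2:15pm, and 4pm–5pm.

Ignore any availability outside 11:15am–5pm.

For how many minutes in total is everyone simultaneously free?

60 minutes

Emeka free within 09:00–18:30: 09:00–10:15, 12:30–13:00, 13:15–14:15, 14:30–15:15, 16:00–16:30.
Hiro ∩ Isla: 09:30–10:30, 10:45–12:00, 13:45–14:45, 15:00–15:30, 15:45–17:00.
Hiro ∩ Isla ∩ Emeka: 09:30–10:15, 13:45–14:15, 14:30–14:45, 15:00–15:15, 16:00–16:30.
Hiro ∩ Isla ∩ Emeka ∩ Ines: 09:30–09:45, 13:45–14:15, 16:00–16:30.
Restricted to 11:15–17:00: 13:45–14:15, 16:00–16:30.
Total common minutes: 30 + 30 = 60.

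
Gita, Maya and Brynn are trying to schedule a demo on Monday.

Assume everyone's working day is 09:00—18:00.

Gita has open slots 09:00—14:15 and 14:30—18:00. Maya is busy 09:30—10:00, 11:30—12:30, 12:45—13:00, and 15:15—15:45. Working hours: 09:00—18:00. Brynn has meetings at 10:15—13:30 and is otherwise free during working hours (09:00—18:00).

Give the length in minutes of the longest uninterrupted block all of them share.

Maya free within 09:00–18:00: 09:00–09:30, 10:00–11:30, 12:30–12:45, 13:00–15:15, 15:45–18:00.
Brynn free within 09:00–18:00: 09:00–10:15, 13:30–18:00.
Gita ∩ Maya: 09:00–09:30, 10:00–11:30, 12:30–12:45, 13:00–14:15, 14:30–15:15, 15:45–18:00.
Gita ∩ Maya ∩ Brynn: 09:00–09:30, 10:00–10:15, 13:30–14:15, 14:30–15:15, 15:45–18:00.
Common window lengths: 30, 15, 45, 45, 135 min; longest is 135.

135 minutes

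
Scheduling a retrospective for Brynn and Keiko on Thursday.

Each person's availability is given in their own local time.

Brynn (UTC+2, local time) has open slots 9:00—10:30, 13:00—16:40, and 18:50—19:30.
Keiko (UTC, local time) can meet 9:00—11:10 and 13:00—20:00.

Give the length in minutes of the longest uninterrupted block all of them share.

100 minutes

Brynn → UTC: 07:00–08:30, 11:00–14:40, 16:50–17:30.
Keiko → UTC: 09:00–11:10, 13:00–20:00.
Brynn ∩ Keiko: 11:00–11:10, 13:00–14:40, 16:50–17:30.
Common window lengths: 10, 100, 40 min; longest is 100.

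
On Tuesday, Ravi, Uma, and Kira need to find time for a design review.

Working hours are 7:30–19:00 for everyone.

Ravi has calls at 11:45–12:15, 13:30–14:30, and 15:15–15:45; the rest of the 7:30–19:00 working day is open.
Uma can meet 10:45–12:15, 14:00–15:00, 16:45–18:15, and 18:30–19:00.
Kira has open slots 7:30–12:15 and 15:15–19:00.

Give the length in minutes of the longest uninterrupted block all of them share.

Ravi free within 07:30–19:00: 07:30–11:45, 12:15–13:30, 14:30–15:15, 15:45–19:00.
Ravi ∩ Uma: 10:45–11:45, 14:30–15:00, 16:45–18:15, 18:30–19:00.
Ravi ∩ Uma ∩ Kira: 10:45–11:45, 16:45–18:15, 18:30–19:00.
Common window lengths: 60, 90, 30 min; longest is 90.

90 minutes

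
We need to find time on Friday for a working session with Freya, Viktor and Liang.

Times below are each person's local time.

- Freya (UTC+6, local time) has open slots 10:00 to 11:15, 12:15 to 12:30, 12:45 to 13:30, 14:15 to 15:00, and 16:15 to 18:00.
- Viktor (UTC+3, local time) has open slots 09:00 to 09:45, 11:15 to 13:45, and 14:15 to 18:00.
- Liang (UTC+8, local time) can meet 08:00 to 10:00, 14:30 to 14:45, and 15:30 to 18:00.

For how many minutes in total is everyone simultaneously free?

Freya → UTC: 04:00–05:15, 06:15–06:30, 06:45–07:30, 08:15–09:00, 10:15–12:00.
Viktor → UTC: 06:00–06:45, 08:15–10:45, 11:15–15:00.
Liang → UTC: 00:00–02:00, 06:30–06:45, 07:30–10:00.
Freya ∩ Viktor: 06:15–06:30, 08:15–09:00, 10:15–10:45, 11:15–12:00.
Freya ∩ Viktor ∩ Liang: 08:15–09:00.
Total common minutes: 45.

45 minutes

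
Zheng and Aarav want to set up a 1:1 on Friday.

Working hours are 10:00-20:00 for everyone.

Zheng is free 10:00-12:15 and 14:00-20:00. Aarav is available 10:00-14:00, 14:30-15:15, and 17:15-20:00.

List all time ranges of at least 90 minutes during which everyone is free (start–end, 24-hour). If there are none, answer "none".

10:00–12:15, 17:15–20:00

Zheng ∩ Aarav: 10:00–12:15, 14:30–15:15, 17:15–20:00.
Windows ≥ 90 min: 10:00–12:15, 17:15–20:00.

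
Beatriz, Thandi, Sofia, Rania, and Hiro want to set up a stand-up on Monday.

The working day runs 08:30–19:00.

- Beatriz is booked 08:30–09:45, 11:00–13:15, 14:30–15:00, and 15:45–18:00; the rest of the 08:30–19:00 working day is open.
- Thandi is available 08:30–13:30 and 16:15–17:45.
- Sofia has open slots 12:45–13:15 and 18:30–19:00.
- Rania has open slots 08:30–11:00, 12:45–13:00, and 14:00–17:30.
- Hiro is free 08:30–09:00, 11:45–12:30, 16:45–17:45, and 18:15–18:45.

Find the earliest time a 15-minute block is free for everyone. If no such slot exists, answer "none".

none

Beatriz free within 08:30–19:00: 09:45–11:00, 13:15–14:30, 15:00–15:45, 18:00–19:00.
Beatriz ∩ Thandi: 09:45–11:00, 13:15–13:30.
Beatriz ∩ Thandi ∩ Sofia: (none).
Beatriz ∩ Thandi ∩ Sofia ∩ Rania: (none).
Beatriz ∩ Thandi ∩ Sofia ∩ Rania ∩ Hiro: (none).
Windows ≥ 15 min: (none).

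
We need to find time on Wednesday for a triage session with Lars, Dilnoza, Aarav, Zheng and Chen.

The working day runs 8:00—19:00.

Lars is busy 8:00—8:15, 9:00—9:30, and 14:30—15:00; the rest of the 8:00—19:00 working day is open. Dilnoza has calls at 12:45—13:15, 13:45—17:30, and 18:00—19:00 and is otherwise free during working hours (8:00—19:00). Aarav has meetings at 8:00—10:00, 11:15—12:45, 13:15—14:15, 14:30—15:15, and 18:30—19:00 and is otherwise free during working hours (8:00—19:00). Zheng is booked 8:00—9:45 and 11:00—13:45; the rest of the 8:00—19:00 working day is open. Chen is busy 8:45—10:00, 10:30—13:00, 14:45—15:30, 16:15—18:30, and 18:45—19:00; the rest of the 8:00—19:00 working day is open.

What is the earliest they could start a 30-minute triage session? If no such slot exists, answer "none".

10:00

Lars free within 08:00–19:00: 08:15–09:00, 09:30–14:30, 15:00–19:00.
Dilnoza free within 08:00–19:00: 08:00–12:45, 13:15–13:45, 17:30–18:00.
Aarav free within 08:00–19:00: 10:00–11:15, 12:45–13:15, 14:15–14:30, 15:15–18:30.
Zheng free within 08:00–19:00: 09:45–11:00, 13:45–19:00.
Chen free within 08:00–19:00: 08:00–08:45, 10:00–10:30, 13:00–14:45, 15:30–16:15, 18:30–18:45.
Lars ∩ Dilnoza: 08:15–09:00, 09:30–12:45, 13:15–13:45, 17:30–18:00.
Lars ∩ Dilnoza ∩ Aarav: 10:00–11:15, 17:30–18:00.
Lars ∩ Dilnoza ∩ Aarav ∩ Zheng: 10:00–11:00, 17:30–18:00.
Lars ∩ Dilnoza ∩ Aarav ∩ Zheng ∩ Chen: 10:00–10:30.
Windows ≥ 30 min: 10:00–10:30.
Earliest such window starts at 10:00.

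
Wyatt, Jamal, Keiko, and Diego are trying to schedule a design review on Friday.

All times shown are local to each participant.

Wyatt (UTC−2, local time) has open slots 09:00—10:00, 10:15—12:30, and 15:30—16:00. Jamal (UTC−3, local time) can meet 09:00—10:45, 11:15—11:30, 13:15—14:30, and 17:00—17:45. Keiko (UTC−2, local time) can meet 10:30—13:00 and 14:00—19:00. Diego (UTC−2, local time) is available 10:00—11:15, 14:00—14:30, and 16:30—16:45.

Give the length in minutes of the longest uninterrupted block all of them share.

45 minutes

Wyatt → UTC: 11:00–12:00, 12:15–14:30, 17:30–18:00.
Jamal → UTC: 12:00–13:45, 14:15–14:30, 16:15–17:30, 20:00–20:45.
Keiko → UTC: 12:30–15:00, 16:00–21:00.
Diego → UTC: 12:00–13:15, 16:00–16:30, 18:30–18:45.
Wyatt ∩ Jamal: 12:15–13:45, 14:15–14:30.
Wyatt ∩ Jamal ∩ Keiko: 12:30–13:45, 14:15–14:30.
Wyatt ∩ Jamal ∩ Keiko ∩ Diego: 12:30–13:15.
Single common window of 45 minutes.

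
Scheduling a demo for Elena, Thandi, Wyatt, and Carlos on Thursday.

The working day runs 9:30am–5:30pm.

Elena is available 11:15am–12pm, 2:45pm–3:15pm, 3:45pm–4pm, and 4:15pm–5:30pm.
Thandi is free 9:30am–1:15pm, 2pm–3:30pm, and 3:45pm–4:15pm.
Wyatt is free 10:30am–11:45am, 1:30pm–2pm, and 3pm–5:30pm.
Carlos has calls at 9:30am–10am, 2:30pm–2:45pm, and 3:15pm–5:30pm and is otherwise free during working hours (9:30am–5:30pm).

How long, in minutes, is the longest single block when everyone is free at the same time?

30 minutes

Carlos free within 09:30–17:30: 10:00–14:30, 14:45–15:15.
Elena ∩ Thandi: 11:15–12:00, 14:45–15:15, 15:45–16:00.
Elena ∩ Thandi ∩ Wyatt: 11:15–11:45, 15:00–15:15, 15:45–16:00.
Elena ∩ Thandi ∩ Wyatt ∩ Carlos: 11:15–11:45, 15:00–15:15.
Common window lengths: 30, 15 min; longest is 30.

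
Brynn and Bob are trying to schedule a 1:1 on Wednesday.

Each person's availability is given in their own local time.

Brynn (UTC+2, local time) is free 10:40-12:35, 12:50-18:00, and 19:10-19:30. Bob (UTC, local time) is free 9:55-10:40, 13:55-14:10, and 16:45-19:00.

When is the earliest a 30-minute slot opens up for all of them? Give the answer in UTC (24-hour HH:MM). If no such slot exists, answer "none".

Brynn → UTC: 08:40–10:35, 10:50–16:00, 17:10–17:30.
Bob → UTC: 09:55–10:40, 13:55–14:10, 16:45–19:00.
Brynn ∩ Bob: 09:55–10:35, 13:55–14:10, 17:10–17:30.
Windows ≥ 30 min: 09:55–10:35.
Earliest such window starts at 09:55.

09:55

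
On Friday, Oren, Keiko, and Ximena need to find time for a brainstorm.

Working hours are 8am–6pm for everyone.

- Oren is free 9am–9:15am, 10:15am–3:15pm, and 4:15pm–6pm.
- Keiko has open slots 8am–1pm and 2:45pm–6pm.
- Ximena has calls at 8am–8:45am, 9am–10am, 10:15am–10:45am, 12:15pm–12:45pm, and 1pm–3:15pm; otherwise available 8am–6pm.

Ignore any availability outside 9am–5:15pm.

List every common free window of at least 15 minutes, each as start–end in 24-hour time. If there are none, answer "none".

Ximena free within 08:00–18:00: 08:45–09:00, 10:00–10:15, 10:45–12:15, 12:45–13:00, 15:15–18:00.
Oren ∩ Keiko: 09:00–09:15, 10:15–13:00, 14:45–15:15, 16:15–18:00.
Oren ∩ Keiko ∩ Ximena: 10:45–12:15, 12:45–13:00, 16:15–18:00.
Restricted to 09:00–17:15: 10:45–12:15, 12:45–13:00, 16:15–17:15.
Windows ≥ 15 min: 10:45–12:15, 12:45–13:00, 16:15–17:15.

10:45–12:15, 12:45–13:00, 16:15–17:15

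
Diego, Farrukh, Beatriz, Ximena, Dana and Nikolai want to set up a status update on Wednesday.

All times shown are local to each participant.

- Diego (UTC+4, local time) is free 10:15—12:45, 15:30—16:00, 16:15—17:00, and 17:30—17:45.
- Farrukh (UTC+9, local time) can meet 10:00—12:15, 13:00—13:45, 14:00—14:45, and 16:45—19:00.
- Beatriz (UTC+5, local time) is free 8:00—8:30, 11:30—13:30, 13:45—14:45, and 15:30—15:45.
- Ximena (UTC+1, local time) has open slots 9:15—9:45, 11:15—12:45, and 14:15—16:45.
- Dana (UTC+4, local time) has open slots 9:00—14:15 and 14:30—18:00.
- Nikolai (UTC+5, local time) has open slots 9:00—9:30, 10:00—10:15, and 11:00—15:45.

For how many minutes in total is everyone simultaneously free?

15 minutes

Diego → UTC: 06:15–08:45, 11:30–12:00, 12:15–13:00, 13:30–13:45.
Farrukh → UTC: 01:00–03:15, 04:00–04:45, 05:00–05:45, 07:45–10:00.
Beatriz → UTC: 03:00–03:30, 06:30–08:30, 08:45–09:45, 10:30–10:45.
Ximena → UTC: 08:15–08:45, 10:15–11:45, 13:15–15:45.
Dana → UTC: 05:00–10:15, 10:30–14:00.
Nikolai → UTC: 04:00–04:30, 05:00–05:15, 06:00–10:45.
Diego ∩ Farrukh: 07:45–08:45.
Diego ∩ Farrukh ∩ Beatriz: 07:45–08:30.
Diego ∩ Farrukh ∩ Beatriz ∩ Ximena: 08:15–08:30.
Diego ∩ Farrukh ∩ Beatriz ∩ Ximena ∩ Dana: 08:15–08:30.
Diego ∩ Farrukh ∩ Beatriz ∩ Ximena ∩ Dana ∩ Nikolai: 08:15–08:30.
Total common minutes: 15.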